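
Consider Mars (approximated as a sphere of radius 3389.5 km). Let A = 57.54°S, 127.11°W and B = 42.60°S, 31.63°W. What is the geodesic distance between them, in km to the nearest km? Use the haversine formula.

3417 km

In radians: φ₁ = -1.0043, φ₂ = -0.7435, Δλ = 95.480° = 1.6664 rad.
Haversine: a = sin²(Δφ/2) + cos φ₁ cos φ₂ sin²(Δλ/2) = 0.0169 + (0.5367)(0.7361)(0.5477) = 0.23330.
Central angle c = 2·arcsin(√a) = 1.00819 rad.
Distance = R·c = 3389.5 × 1.0082 ≈ 3417 km.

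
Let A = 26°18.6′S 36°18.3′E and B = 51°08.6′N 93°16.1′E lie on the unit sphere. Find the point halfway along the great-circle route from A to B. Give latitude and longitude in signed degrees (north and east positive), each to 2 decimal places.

Central angle δ = 1.6094 rad. Interpolating on the sphere with fraction f = 0.5:
P = [sin((1−f)δ)·A + sin(fδ)·B] / sin δ = 0.7211·A + 0.7211·B in Cartesian coordinates,
giving P = (0.4952, 0.8344, 0.2419), i.e. latitude 14.00°, longitude 59.32°.

14.00°, 59.32°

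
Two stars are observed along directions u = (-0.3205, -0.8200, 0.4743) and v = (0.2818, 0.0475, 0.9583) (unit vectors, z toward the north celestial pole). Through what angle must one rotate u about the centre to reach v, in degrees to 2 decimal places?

71.02°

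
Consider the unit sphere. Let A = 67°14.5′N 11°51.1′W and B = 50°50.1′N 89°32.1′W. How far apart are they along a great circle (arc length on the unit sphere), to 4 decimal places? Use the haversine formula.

0.6965

In radians: φ₁ = 1.1736, φ₂ = 0.8872, Δλ = -77.683° = -1.3558 rad.
Haversine: a = sin²(Δφ/2) + cos φ₁ cos φ₂ sin²(Δλ/2) = 0.0204 + (0.3868)(0.6316)(0.3933) = 0.11646.
Central angle c = 2·arcsin(√a) = 0.69651 rad.
On the unit sphere the arc length equals the central angle: 0.6965.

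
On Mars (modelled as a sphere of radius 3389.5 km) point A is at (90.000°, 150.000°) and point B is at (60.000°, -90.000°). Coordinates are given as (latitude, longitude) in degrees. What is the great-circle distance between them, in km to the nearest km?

1775 km

With latitudes φ₁ = 90.000°, φ₂ = 60.000° and longitude difference Δλ = 120.000°:
cos c = sin φ₁ sin φ₂ + cos φ₁ cos φ₂ cos Δλ = (1.0000)(0.8660) + (0.0000)(0.5000)(-0.5000) = 0.86603,
so c = arccos(0.86603) = 0.52360 rad.
Distance = R·c = 3389.5 × 0.5236 ≈ 1775 km.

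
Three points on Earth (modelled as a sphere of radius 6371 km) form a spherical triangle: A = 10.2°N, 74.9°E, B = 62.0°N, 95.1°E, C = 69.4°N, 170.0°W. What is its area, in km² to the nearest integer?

Side lengths (central angles): a = 0.6226, b = 1.5519, c = 0.9398 rad; semiperimeter s = 1.5571.
By l'Huilier's theorem, tan(E/4) = √[tan(s/2) tan((s−a)/2) tan((s−b)/2) tan((s−c)/2)], giving spherical excess E = 0.0812 rad.
Area = E·R² = 0.0812 × (6371)² ≈ 3296925 km².

3296925 km²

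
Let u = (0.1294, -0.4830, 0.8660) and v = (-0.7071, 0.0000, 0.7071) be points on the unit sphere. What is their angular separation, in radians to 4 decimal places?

u·v = 0.5208; |u| = 1.0000, |v| = 1.0000.
cos θ = (u·v)/(|u||v|) = 0.5209, so θ = 1.0229 rad.

1.0229 rad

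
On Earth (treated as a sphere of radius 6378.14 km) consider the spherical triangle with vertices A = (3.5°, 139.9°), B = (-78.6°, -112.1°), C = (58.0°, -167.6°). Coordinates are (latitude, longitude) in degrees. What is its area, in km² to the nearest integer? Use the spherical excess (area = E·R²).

Side lengths (central angles): a = 2.4528, b = 1.1877, c = 1.6919 rad; semiperimeter s = 2.6662.
By l'Huilier's theorem, tan(E/4) = √[tan(s/2) tan((s−a)/2) tan((s−b)/2) tan((s−c)/2)], giving spherical excess E = 1.7315 rad.
Area = E·R² = 1.7315 × (6378.14)² ≈ 70438150 km².

70438150 km²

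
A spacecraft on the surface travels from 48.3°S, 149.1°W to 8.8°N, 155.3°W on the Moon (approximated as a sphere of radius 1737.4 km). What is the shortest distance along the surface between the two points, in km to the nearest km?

With latitudes φ₁ = -48.300°, φ₂ = 8.800° and longitude difference Δλ = -6.200°:
Haversine: a = sin²(Δφ/2) + cos φ₁ cos φ₂ sin²(Δλ/2) = 0.2284 + (0.6652)(0.9882)(0.0029) = 0.23034.
Central angle c = 2·arcsin(√a) = 1.00116 rad.
Distance = R·c = 1737.4 × 1.0012 ≈ 1739 km.

1739 km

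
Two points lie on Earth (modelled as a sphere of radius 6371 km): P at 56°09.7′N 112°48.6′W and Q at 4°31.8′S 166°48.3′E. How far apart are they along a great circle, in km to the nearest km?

With latitudes φ₁ = 56.162°, φ₂ = -4.530° and longitude difference Δλ = -80.385°:
Haversine: a = sin²(Δφ/2) + cos φ₁ cos φ₂ sin²(Δλ/2) = 0.2552 + (0.5569)(0.9969)(0.4165) = 0.48644.
Central angle c = 2·arcsin(√a) = 1.54368 rad.
Distance = R·c = 6371 × 1.5437 ≈ 9835 km.

9835 km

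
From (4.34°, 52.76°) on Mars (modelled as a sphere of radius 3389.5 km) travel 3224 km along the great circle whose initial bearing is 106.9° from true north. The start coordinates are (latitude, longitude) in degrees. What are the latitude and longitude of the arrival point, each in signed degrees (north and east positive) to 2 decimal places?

Angular distance δ = d/R = 3224/3389.5 = 0.95117 rad; initial bearing θ = 1.8658 rad.
sin φ₂ = sin φ₁ cos δ + cos φ₁ sin δ cos θ = (0.0757)(0.5807) + (0.9971)(0.8141)(-0.2907) = -0.1920, so φ₂ = -11.07°.
Δλ = atan2(sin θ sin δ cos φ₁, cos δ − sin φ₁ sin φ₂) = atan2(0.7767, 0.5953) = 52.534°.
λ₂ = 52.760° + 52.534° = 105.29°.

-11.07°, 105.29°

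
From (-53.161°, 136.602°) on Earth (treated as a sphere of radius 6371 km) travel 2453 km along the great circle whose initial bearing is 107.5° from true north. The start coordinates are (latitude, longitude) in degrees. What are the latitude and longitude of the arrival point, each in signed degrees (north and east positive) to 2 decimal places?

-54.04°, 174.19°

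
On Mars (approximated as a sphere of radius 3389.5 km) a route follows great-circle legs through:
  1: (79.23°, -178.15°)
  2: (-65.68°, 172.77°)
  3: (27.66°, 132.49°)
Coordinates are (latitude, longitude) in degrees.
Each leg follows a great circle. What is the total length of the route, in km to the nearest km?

14395 km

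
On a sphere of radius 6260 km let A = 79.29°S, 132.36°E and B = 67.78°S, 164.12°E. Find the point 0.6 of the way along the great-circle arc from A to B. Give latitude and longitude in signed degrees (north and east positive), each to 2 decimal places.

-72.85°, 156.43°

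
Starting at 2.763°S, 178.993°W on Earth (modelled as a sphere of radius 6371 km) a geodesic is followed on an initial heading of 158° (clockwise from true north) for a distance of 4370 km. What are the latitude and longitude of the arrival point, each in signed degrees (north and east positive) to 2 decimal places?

Angular distance δ = d/R = 4370/6371 = 0.68592 rad; initial bearing θ = 2.7576 rad.
sin φ₂ = sin φ₁ cos δ + cos φ₁ sin δ cos θ = (-0.0482)(0.7738) + (0.9988)(0.6334)(-0.9272) = -0.6239, so φ₂ = -38.60°.
Δλ = atan2(sin θ sin δ cos φ₁, cos δ − sin φ₁ sin φ₂) = atan2(0.2370, 0.7438) = 17.674°.
λ₂ = -178.993° + 17.674° = -161.32°.

-38.60°, -161.32°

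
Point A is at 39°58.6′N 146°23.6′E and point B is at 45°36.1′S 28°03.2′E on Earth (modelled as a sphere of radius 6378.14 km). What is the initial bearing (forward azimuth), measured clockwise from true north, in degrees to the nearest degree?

242°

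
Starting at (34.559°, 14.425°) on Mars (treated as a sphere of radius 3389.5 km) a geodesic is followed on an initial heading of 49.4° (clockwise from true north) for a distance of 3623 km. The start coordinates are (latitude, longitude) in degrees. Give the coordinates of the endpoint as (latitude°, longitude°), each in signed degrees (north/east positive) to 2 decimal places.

Angular distance δ = d/R = 3623/3389.5 = 1.06889 rad; initial bearing θ = 0.8622 rad.
sin φ₂ = sin φ₁ cos δ + cos φ₁ sin δ cos θ = (0.5673)(0.4811) + (0.8235)(0.8767)(0.6508) = 0.7427, so φ₂ = 47.97°.
Δλ = atan2(sin θ sin δ cos φ₁, cos δ − sin φ₁ sin φ₂) = atan2(0.5482, 0.0598) = 83.777°.
λ₂ = 14.425° + 83.777° = 98.20°.

47.97°, 98.20°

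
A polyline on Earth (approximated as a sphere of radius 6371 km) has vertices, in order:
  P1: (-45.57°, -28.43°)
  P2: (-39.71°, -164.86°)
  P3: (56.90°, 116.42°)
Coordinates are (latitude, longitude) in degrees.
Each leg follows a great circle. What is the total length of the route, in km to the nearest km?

22589 km

Leg P1→P2: central angle 1.5047 rad, distance 9586.4 km.
Leg P2→P3: central angle 2.0410 rad, distance 13003.0 km.
Total: 9586.4 + 13003.0 ≈ 22589 km.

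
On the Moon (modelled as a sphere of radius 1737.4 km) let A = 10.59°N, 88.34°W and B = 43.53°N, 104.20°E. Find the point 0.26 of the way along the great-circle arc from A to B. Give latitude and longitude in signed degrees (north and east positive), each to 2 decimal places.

42.25°, -96.31°

Central angle δ = 2.1762 rad. Interpolating on the sphere with fraction f = 0.26:
P = [sin((1−f)δ)·A + sin(fδ)·B] / sin δ = 1.2152·A + 0.6520·B in Cartesian coordinates,
giving P = (-0.0814, -0.7357, 0.6724), i.e. latitude 42.25°, longitude -96.31°.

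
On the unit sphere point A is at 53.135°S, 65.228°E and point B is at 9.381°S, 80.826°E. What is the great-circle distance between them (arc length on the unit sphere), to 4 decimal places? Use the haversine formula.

0.7947

In radians: φ₁ = -0.9274, φ₂ = -0.1637, Δλ = 15.598° = 0.2722 rad.
Haversine: a = sin²(Δφ/2) + cos φ₁ cos φ₂ sin²(Δλ/2) = 0.1388 + (0.5999)(0.9866)(0.0184) = 0.14974.
Central angle c = 2·arcsin(√a) = 0.79467 rad.
On the unit sphere the arc length equals the central angle: 0.7947.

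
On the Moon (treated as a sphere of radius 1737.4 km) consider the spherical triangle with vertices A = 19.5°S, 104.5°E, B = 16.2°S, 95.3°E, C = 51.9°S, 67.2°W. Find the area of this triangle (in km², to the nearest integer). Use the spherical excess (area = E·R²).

Side lengths (central angles): a = 1.9236, b = 1.8890, c = 0.1633 rad; semiperimeter s = 1.9880.
By l'Huilier's theorem, tan(E/4) = √[tan(s/2) tan((s−a)/2) tan((s−b)/2) tan((s−c)/2)], giving spherical excess E = 0.2248 rad.
Area = E·R² = 0.2248 × (1737.4)² ≈ 678632 km².

678632 km²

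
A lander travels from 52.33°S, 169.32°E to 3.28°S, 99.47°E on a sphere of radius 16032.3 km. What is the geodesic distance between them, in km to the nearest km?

21042 km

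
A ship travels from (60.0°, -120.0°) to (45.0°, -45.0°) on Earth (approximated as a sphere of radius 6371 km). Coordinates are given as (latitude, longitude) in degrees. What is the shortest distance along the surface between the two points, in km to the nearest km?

5033 km

In radians: φ₁ = 1.0472, φ₂ = 0.7854, Δλ = 75.000° = 1.3090 rad.
cos c = sin φ₁ sin φ₂ + cos φ₁ cos φ₂ cos Δλ = (0.8660)(0.7071) + (0.5000)(0.7071)(0.2588) = 0.70388,
so c = arccos(0.70388) = 0.78995 rad.
Distance = R·c = 6371 × 0.7900 ≈ 5033 km.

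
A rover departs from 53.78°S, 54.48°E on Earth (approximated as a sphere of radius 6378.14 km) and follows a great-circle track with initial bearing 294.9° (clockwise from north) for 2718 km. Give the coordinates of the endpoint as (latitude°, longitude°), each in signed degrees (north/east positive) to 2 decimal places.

Angular distance δ = d/R = 2718/6378.14 = 0.42614 rad; initial bearing θ = 5.1470 rad.
sin φ₂ = sin φ₁ cos δ + cos φ₁ sin δ cos θ = (-0.8068)(0.9106) + (0.5909)(0.4134)(0.4210) = -0.6318, so φ₂ = -39.18°.
Δλ = atan2(sin θ sin δ cos φ₁, cos δ − sin φ₁ sin φ₂) = atan2(-0.2215, 0.4009) = -28.927°.
λ₂ = 54.480° − 28.927° = 25.55°.

-39.18°, 25.55°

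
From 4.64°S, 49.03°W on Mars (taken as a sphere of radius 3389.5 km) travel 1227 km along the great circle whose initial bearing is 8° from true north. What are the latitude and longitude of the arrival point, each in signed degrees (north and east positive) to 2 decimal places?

15.90°, -46.09°

Angular distance δ = d/R = 1227/3389.5 = 0.36200 rad; initial bearing θ = 0.1396 rad.
sin φ₂ = sin φ₁ cos δ + cos φ₁ sin δ cos θ = (-0.0809)(0.9352) + (0.9967)(0.3541)(0.9903) = 0.2739, so φ₂ = 15.90°.
Δλ = atan2(sin θ sin δ cos φ₁, cos δ − sin φ₁ sin φ₂) = atan2(0.0491, 0.9573) = 2.938°.
λ₂ = -49.030° + 2.938° = -46.09°.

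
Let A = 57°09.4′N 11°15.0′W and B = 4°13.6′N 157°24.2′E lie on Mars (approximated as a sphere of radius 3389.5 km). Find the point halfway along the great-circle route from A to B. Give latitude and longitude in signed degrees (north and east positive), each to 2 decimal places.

62.41°, 144.49°

Central angle δ = 2.0582 rad. Interpolating on the sphere with fraction f = 0.5:
P = [sin((1−f)δ)·A + sin(fδ)·B] / sin δ = 0.9698·A + 0.9698·B in Cartesian coordinates,
giving P = (-0.3771, 0.2690, 0.8863), i.e. latitude 62.41°, longitude 144.49°.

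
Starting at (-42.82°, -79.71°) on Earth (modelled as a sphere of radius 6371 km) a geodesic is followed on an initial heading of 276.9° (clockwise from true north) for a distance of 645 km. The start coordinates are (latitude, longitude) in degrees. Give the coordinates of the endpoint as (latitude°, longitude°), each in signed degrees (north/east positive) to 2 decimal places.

Angular distance δ = d/R = 645/6371 = 0.10124 rad; initial bearing θ = 4.8328 rad.
sin φ₂ = sin φ₁ cos δ + cos φ₁ sin δ cos θ = (-0.6797)(0.9949) + (0.7335)(0.1011)(0.1201) = -0.6673, so φ₂ = -41.86°.
Δλ = atan2(sin θ sin δ cos φ₁, cos δ − sin φ₁ sin φ₂) = atan2(-0.0736, 0.5413) = -7.742°.
λ₂ = -79.710° − 7.742° = -87.45°.

-41.86°, -87.45°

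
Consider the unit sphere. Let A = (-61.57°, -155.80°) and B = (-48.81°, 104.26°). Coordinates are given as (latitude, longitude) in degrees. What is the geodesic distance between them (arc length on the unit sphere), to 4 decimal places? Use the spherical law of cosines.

0.9177

With latitudes φ₁ = -61.570°, φ₂ = -48.810° and longitude difference Δλ = -99.940°:
cos c = sin φ₁ sin φ₂ + cos φ₁ cos φ₂ cos Δλ = (-0.8794)(-0.7525) + (0.4761)(0.6586)(-0.1726) = 0.60765,
so c = arccos(0.60765) = 0.91769 rad.
On the unit sphere the arc length equals the central angle: 0.9177.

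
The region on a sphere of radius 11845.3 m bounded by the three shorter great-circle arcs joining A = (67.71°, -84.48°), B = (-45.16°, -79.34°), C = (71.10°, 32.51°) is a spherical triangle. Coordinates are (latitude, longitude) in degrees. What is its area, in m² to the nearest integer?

Side lengths (central angles): a = 2.4278, b = 0.6100, c = 1.9711 rad; semiperimeter s = 2.5045.
By l'Huilier's theorem, tan(E/4) = √[tan(s/2) tan((s−a)/2) tan((s−b)/2) tan((s−c)/2)], giving spherical excess E = 0.8287 rad.
Area = E·R² = 0.8287 × (11845.3)² ≈ 116273331 m².

116273331 m²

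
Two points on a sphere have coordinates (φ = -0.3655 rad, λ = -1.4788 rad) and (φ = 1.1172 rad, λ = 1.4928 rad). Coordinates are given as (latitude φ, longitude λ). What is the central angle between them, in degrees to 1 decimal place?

136.4°

With latitudes φ₁ = -20.942°, φ₂ = 64.011° and longitude difference Δλ = 170.260°:
cos c = sin φ₁ sin φ₂ + cos φ₁ cos φ₂ cos Δλ = (-0.3574)(0.8989) + (0.9339)(0.4382)(-0.9856) = -0.72463,
so c = arccos(-0.72463) = 2.38129 rad.
So the angular separation is 136.4°.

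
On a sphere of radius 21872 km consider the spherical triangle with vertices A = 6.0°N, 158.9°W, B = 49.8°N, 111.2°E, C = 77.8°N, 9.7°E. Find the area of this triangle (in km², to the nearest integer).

Side lengths (central angles): a = 0.7679, b = 1.6748, c = 1.4897 rad; semiperimeter s = 1.9663.
By l'Huilier's theorem, tan(E/4) = √[tan(s/2) tan((s−a)/2) tan((s−b)/2) tan((s−c)/2)], giving spherical excess E = 0.7555 rad.
Area = E·R² = 0.7555 × (21872)² ≈ 361399494 km².

361399494 km²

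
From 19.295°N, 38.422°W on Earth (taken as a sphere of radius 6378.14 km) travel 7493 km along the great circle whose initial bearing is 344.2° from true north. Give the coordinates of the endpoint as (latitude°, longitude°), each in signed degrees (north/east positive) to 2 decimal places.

Angular distance δ = d/R = 7493/6378.14 = 1.17479 rad; initial bearing θ = 6.0074 rad.
sin φ₂ = sin φ₁ cos δ + cos φ₁ sin δ cos θ = (0.3304)(0.3857) + (0.9438)(0.9226)(0.9622) = 0.9653, so φ₂ = 74.87°.
Δλ = atan2(sin θ sin δ cos φ₁, cos δ − sin φ₁ sin φ₂) = atan2(-0.2371, 0.0668) = -74.276°.
λ₂ = -38.422° − 74.276° = -112.70°.

74.87°, -112.70°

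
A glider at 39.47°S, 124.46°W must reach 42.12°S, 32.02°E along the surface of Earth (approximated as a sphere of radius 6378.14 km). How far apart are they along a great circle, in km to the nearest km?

10649 km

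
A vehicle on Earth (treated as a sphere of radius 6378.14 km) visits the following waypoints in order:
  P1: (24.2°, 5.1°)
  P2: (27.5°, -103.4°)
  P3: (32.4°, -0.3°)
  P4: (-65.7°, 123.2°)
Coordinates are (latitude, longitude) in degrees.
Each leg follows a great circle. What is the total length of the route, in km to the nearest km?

Leg P1→P2: central angle 1.6383 rad, distance 10449.2 km.
Leg P2→P3: central angle 1.4930 rad, distance 9522.9 km.
Leg P3→P4: central angle 2.3187 rad, distance 14789.2 km.
Total: 10449.2 + 9522.9 + 14789.2 ≈ 34761 km.

34761 km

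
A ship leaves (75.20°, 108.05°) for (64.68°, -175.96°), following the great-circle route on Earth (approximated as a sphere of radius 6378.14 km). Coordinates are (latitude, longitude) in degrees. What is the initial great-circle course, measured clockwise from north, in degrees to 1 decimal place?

72.5°

Δλ = 75.990° = 1.3263 rad.
y = sin Δλ · cos φ₂ = (0.9703)(0.4277) = 0.4150
x = cos φ₁ sin φ₂ − sin φ₁ cos φ₂ cos Δλ = (0.2554)(0.9039) − (0.9668)(0.4277)(0.2421) = 0.1308
θ = atan2(y, x) = 72.50°, so the bearing is 72.5°.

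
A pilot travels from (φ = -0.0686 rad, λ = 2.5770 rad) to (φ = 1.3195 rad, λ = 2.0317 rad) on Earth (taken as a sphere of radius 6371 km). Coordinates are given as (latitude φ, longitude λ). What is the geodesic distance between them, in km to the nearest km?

Let φ₁ = -0.0686 rad, φ₂ = 1.3195 rad, and Δλ = -0.5453 rad.
cos c = sin φ₁ sin φ₂ + cos φ₁ cos φ₂ cos Δλ = (-0.0685)(0.9686) + (0.9976)(0.2487)(0.8550) = 0.14570,
so c = arccos(0.14570) = 1.42457 rad.
Distance = R·c = 6371 × 1.4246 ≈ 9076 km.

9076 km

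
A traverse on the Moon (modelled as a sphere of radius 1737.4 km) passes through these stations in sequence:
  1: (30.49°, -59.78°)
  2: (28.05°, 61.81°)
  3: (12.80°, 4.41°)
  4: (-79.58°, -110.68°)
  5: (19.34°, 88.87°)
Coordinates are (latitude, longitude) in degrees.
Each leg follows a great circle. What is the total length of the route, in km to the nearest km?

Leg 1→2: central angle 1.7313 rad, distance 3007.9 km.
Leg 2→3: central angle 0.9669 rad, distance 1679.9 km.
Leg 3→4: central angle 1.8678 rad, distance 3245.2 km.
Leg 4→5: central angle 2.0789 rad, distance 3611.9 km.
Total: 3007.9 + 1679.9 + 3245.2 + 3611.9 ≈ 11545 km.

11545 km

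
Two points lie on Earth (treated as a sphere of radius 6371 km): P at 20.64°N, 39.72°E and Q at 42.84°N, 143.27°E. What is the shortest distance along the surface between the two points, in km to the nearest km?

9504 km

With latitudes φ₁ = 20.640°, φ₂ = 42.840° and longitude difference Δλ = 103.550°:
cos c = sin φ₁ sin φ₂ + cos φ₁ cos φ₂ cos Δλ = (0.3525)(0.6800) + (0.9358)(0.7333)(-0.2343) = 0.07891,
so c = arccos(0.07891) = 1.49180 rad.
Distance = R·c = 6371 × 1.4918 ≈ 9504 km.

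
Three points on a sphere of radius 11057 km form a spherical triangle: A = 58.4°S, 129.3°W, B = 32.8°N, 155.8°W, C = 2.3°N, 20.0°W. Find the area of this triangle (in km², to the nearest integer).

Side lengths (central angles): a = 2.1900, b = 1.7795, c = 1.6381 rad; semiperimeter s = 2.8038.
By l'Huilier's theorem, tan(E/4) = √[tan(s/2) tan((s−a)/2) tan((s−b)/2) tan((s−c)/2)], giving spherical excess E = 2.7709 rad.
Area = E·R² = 2.7709 × (11057)² ≈ 338765178 km².

338765178 km²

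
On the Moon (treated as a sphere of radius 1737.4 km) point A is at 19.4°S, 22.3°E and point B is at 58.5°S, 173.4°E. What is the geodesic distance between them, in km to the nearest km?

With latitudes φ₁ = -19.400°, φ₂ = -58.500° and longitude difference Δλ = 151.100°:
Haversine: a = sin²(Δφ/2) + cos φ₁ cos φ₂ sin²(Δλ/2) = 0.1120 + (0.9432)(0.5225)(0.9377) = 0.57412.
Central angle c = 2·arcsin(√a) = 1.71959 rad.
Distance = R·c = 1737.4 × 1.7196 ≈ 2988 km.

2988 km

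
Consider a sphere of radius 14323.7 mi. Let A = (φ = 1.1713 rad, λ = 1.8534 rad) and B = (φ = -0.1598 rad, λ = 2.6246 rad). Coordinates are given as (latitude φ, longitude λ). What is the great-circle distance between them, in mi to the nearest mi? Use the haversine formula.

With latitudes φ₁ = 67.111°, φ₂ = -9.156° and longitude difference Δλ = 44.187°:
Haversine: a = sin²(Δφ/2) + cos φ₁ cos φ₂ sin²(Δλ/2) = 0.3813 + (0.3890)(0.9873)(0.1415) = 0.43562.
Central angle c = 2·arcsin(√a) = 1.44167 rad.
Distance = R·c = 14323.7 × 1.4417 ≈ 20650 mi.

20650 mi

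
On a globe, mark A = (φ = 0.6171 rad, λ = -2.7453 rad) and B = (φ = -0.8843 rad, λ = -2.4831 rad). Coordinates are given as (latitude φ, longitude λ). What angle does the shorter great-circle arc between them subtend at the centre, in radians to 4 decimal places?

1.5191 rad

In radians: φ₁ = 0.6171, φ₂ = -0.8843, Δλ = 15.023° = 0.2622 rad.
cos c = sin φ₁ sin φ₂ + cos φ₁ cos φ₂ cos Δλ = (0.5787)(-0.7735) + (0.8156)(0.6338)(0.9658) = 0.05167,
so c = arccos(0.05167) = 1.51910 rad.
So the angular separation is 1.5191 rad.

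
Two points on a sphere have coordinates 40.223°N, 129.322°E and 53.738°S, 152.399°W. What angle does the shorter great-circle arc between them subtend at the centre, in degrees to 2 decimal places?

With latitudes φ₁ = 40.223°, φ₂ = -53.738° and longitude difference Δλ = 78.279°:
Haversine: a = sin²(Δφ/2) + cos φ₁ cos φ₂ sin²(Δλ/2) = 0.5345 + (0.7635)(0.5915)(0.3984) = 0.71447.
Central angle c = 2·arcsin(√a) = 2.01413 rad.
So the angular separation is 115.40°.

115.40°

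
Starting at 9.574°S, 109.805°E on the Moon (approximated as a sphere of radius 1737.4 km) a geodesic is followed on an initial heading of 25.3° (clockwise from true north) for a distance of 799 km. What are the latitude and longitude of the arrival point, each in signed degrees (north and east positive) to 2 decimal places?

14.28°, 121.09°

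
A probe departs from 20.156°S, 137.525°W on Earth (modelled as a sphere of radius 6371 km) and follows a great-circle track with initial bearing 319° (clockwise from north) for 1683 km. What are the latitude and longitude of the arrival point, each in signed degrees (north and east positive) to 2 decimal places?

-8.49°, -147.50°

Angular distance δ = d/R = 1683/6371 = 0.26417 rad; initial bearing θ = 5.5676 rad.
sin φ₂ = sin φ₁ cos δ + cos φ₁ sin δ cos θ = (-0.3446)(0.9653) + (0.9388)(0.2611)(0.7547) = -0.1476, so φ₂ = -8.49°.
Δλ = atan2(sin θ sin δ cos φ₁, cos δ − sin φ₁ sin φ₂) = atan2(-0.1608, 0.9144) = -9.974°.
λ₂ = -137.525° − 9.974° = -147.50°.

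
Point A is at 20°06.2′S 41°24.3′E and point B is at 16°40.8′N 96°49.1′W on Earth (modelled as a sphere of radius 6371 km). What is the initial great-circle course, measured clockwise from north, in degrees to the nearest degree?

272°

With φ₁ = -0.3509, φ₂ = 0.2911, Δλ = -2.4125 rad, the forward-azimuth formula gives
θ = atan2( sin Δλ cos φ₂ , cos φ₁ sin φ₂ − sin φ₁ cos φ₂ cos Δλ ) = atan2(-0.6382, 0.0240) = -87.85°.
Adding 360° brings this into [0°, 360°): 272°.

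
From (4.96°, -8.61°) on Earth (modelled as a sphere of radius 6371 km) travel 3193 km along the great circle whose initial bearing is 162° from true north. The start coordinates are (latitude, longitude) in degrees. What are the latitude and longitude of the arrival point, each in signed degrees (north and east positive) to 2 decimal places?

-22.30°, 0.62°

Angular distance δ = d/R = 3193/6371 = 0.50118 rad; initial bearing θ = 2.8274 rad.
sin φ₂ = sin φ₁ cos δ + cos φ₁ sin δ cos θ = (0.0865)(0.8770) + (0.9963)(0.4805)(-0.9511) = -0.3794, so φ₂ = -22.30°.
Δλ = atan2(sin θ sin δ cos φ₁, cos δ − sin φ₁ sin φ₂) = atan2(0.1479, 0.9098) = 9.234°.
λ₂ = -8.610° + 9.234° = 0.62°.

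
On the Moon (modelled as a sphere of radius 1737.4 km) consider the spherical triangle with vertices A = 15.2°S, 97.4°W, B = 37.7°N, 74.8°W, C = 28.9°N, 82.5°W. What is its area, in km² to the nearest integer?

62497 km²

Side lengths (central angles): a = 0.1901, b = 0.8097, c = 0.9949 rad; semiperimeter s = 0.9974.
By l'Huilier's theorem, tan(E/4) = √[tan(s/2) tan((s−a)/2) tan((s−b)/2) tan((s−c)/2)], giving spherical excess E = 0.0207 rad.
Area = E·R² = 0.0207 × (1737.4)² ≈ 62497 km².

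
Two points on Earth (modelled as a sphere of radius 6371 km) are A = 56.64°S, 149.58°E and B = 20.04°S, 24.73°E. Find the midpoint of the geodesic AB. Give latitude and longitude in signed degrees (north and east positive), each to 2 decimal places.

-56.79°, 60.55°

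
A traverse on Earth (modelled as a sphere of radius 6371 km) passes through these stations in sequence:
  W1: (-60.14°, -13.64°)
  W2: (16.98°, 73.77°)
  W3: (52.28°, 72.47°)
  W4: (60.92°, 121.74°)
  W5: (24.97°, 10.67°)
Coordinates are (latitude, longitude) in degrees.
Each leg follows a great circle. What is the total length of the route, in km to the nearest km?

Leg W1→W2: central angle 1.8047 rad, distance 11497.6 km.
Leg W2→W3: central angle 0.6164 rad, distance 3926.8 km.
Leg W3→W4: central angle 0.4836 rad, distance 3081.1 km.
Leg W4→W5: central angle 1.3587 rad, distance 8656.1 km.
Total: 11497.6 + 3926.8 + 3081.1 + 8656.1 ≈ 27162 km.

27162 km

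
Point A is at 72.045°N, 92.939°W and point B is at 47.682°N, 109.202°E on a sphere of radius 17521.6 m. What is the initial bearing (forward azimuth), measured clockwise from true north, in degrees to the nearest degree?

343°

Δλ = -157.859° = -2.7552 rad.
y = sin Δλ · cos φ₂ = (-0.3769)(0.6732) = -0.2537
x = cos φ₁ sin φ₂ − sin φ₁ cos φ₂ cos Δλ = (0.3083)(0.7394) − (0.9513)(0.6732)(-0.9263) = 0.8212
θ = atan2(y, x) = -17.17°; adding 360° gives 343°.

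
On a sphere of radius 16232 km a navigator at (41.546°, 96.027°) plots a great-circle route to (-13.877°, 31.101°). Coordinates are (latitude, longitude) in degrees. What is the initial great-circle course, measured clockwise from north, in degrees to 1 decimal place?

With φ₁ = 0.7251, φ₂ = -0.2422, Δλ = -1.1332 rad, the forward-azimuth formula gives
θ = atan2( sin Δλ cos φ₂ , cos φ₁ sin φ₂ − sin φ₁ cos φ₂ cos Δλ ) = atan2(-0.8793, -0.4524) = -117.22°.
Adding 360° brings this into [0°, 360°): 242.8°.

242.8°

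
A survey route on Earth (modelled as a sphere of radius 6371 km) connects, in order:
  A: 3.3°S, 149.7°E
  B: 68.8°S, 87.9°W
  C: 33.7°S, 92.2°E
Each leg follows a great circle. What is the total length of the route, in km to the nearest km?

19519 km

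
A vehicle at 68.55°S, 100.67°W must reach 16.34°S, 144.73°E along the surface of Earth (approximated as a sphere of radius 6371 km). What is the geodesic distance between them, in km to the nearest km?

9268 km

With latitudes φ₁ = -68.550°, φ₂ = -16.340° and longitude difference Δλ = -114.600°:
cos c = sin φ₁ sin φ₂ + cos φ₁ cos φ₂ cos Δλ = (-0.9307)(-0.2813) + (0.3657)(0.9596)(-0.4163) = 0.11577,
so c = arccos(0.11577) = 1.45477 rad.
Distance = R·c = 6371 × 1.4548 ≈ 9268 km.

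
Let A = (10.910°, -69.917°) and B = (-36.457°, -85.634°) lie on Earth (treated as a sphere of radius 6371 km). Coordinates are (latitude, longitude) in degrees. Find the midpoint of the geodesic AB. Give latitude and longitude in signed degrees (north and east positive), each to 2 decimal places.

The central angle between A and B is δ = 0.8661 rad.
With f = 0.5, the slerp weights are sin((1−f)δ)/sin δ = 0.5509 and sin(fδ)/sin δ = 0.5509.
Weighted sum of the unit vectors: (0.5509)·(0.3372,-0.9222,0.1893) + (0.5509)·(0.0612,-0.8020,-0.5942) = (0.2195, -0.9498, -0.2231).
Converting back: φ = atan2(z, √(x²+y²)) = -12.89°, λ = atan2(y, x) = -76.99°.

-12.89°, -76.99°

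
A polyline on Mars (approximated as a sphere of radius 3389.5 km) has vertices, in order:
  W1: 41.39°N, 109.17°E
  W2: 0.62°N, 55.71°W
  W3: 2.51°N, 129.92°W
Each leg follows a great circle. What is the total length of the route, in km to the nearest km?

12424 km

Leg W1→W2: central angle 2.3704 rad, distance 8034.4 km.
Leg W2→W3: central angle 1.2950 rad, distance 4389.4 km.
Total: 8034.4 + 4389.4 ≈ 12424 km.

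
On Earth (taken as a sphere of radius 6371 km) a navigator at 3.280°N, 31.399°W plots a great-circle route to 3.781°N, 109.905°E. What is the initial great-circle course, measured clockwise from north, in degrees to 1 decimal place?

80.0°

With φ₁ = 0.0572, φ₂ = 0.0660, Δλ = 2.4662 rad, the forward-azimuth formula gives
θ = atan2( sin Δλ cos φ₂ , cos φ₁ sin φ₂ − sin φ₁ cos φ₂ cos Δλ ) = atan2(0.6238, 0.1104) = 79.96°.
So the initial bearing is 80.0°.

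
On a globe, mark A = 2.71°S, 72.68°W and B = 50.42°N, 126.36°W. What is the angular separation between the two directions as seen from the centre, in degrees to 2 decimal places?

Let φ₁ = -0.0473 rad, φ₂ = 0.8800 rad, and Δλ = -0.9369 rad.
cos c = sin φ₁ sin φ₂ + cos φ₁ cos φ₂ cos Δλ = (-0.0473)(0.7707) + (0.9989)(0.6372)(0.5923) = 0.34052,
so c = arccos(0.34052) = 1.22333 rad.
So the angular separation is 70.09°.

70.09°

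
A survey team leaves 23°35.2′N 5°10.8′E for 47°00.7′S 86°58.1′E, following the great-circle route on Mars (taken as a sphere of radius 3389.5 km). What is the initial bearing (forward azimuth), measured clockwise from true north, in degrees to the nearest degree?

Δλ = 81.788° = 1.4275 rad.
y = sin Δλ · cos φ₂ = (0.9897)(0.6818) = 0.6749
x = cos φ₁ sin φ₂ − sin φ₁ cos φ₂ cos Δλ = (0.9165)(-0.7315) − (0.4001)(0.6818)(0.1428) = -0.7093
θ = atan2(y, x) = 136.43°, so the bearing is 136°.

136°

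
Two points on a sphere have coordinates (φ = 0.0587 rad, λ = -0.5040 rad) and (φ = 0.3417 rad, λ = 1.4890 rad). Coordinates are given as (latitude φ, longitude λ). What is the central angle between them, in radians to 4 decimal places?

1.9452 rad

In radians: φ₁ = 0.0587, φ₂ = 0.3417, Δλ = 114.190° = 1.9930 rad.
cos c = sin φ₁ sin φ₂ + cos φ₁ cos φ₂ cos Δλ = (0.0587)(0.3351) + (0.9983)(0.9422)(-0.4098) = -0.36576,
so c = arccos(-0.36576) = 1.94524 rad.
So the angular separation is 1.9452 rad.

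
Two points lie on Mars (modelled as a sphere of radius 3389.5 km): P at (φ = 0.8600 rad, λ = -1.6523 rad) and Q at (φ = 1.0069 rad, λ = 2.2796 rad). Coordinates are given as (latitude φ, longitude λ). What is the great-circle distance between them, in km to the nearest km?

With latitudes φ₁ = 49.274°, φ₂ = 57.691° and longitude difference Δλ = -134.719°:
cos c = sin φ₁ sin φ₂ + cos φ₁ cos φ₂ cos Δλ = (0.7578)(0.8452) + (0.6524)(0.5345)(-0.7036) = 0.39515,
so c = arccos(0.39515) = 1.16457 rad.
Distance = R·c = 3389.5 × 1.1646 ≈ 3947 km.

3947 km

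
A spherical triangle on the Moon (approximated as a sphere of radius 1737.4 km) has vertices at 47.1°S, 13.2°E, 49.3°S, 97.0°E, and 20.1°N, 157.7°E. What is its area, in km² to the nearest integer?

290337 km²

Side lengths (central angles): a = 1.5316, b = 2.4531, c = 0.9232 rad; semiperimeter s = 2.4539.
By l'Huilier's theorem, tan(E/4) = √[tan(s/2) tan((s−a)/2) tan((s−b)/2) tan((s−c)/2)], giving spherical excess E = 0.0962 rad.
Area = E·R² = 0.0962 × (1737.4)² ≈ 290337 km².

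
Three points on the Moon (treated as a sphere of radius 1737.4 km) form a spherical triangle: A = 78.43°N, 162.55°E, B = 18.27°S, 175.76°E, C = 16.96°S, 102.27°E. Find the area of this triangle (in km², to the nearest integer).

4374209 km²

Side lengths (central angles): a = 1.2137, b = 1.7626, c = 1.6928 rad; semiperimeter s = 2.3346.
By l'Huilier's theorem, tan(E/4) = √[tan(s/2) tan((s−a)/2) tan((s−b)/2) tan((s−c)/2)], giving spherical excess E = 1.4491 rad.
Area = E·R² = 1.4491 × (1737.4)² ≈ 4374209 km².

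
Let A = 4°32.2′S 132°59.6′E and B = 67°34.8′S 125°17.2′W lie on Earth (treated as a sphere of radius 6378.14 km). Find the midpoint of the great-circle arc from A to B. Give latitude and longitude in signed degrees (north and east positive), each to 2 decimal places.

The central angle between A and B is δ = 1.5749 rad.
With f = 0.5, the slerp weights are sin((1−f)δ)/sin δ = 0.7086 and sin(fδ)/sin δ = 0.7086.
Weighted sum of the unit vectors: (0.7086)·(-0.6798,0.7291,-0.0791) + (0.7086)·(-0.2203,-0.3113,-0.9244) = (-0.6378, 0.2961, -0.7111).
Converting back: φ = atan2(z, √(x²+y²)) = -45.32°, λ = atan2(y, x) = 155.10°.

-45.32°, 155.10°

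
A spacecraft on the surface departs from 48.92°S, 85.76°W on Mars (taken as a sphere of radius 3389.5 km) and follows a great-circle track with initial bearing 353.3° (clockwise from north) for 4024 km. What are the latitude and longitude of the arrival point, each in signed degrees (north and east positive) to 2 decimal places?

18.85°, -92.32°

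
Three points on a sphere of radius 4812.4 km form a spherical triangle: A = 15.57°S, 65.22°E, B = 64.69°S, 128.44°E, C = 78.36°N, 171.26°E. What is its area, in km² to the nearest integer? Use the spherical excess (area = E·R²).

Side lengths (central angles): a = 2.5360, b = 1.8929, c = 1.1283 rad; semiperimeter s = 2.7786.
By l'Huilier's theorem, tan(E/4) = √[tan(s/2) tan((s−a)/2) tan((s−b)/2) tan((s−c)/2)], giving spherical excess E = 2.1145 rad.
Area = E·R² = 2.1145 × (4812.4)² ≈ 48970741 km².

48970741 km²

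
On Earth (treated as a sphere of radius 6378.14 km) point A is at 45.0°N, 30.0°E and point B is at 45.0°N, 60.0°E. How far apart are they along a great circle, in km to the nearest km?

2348 km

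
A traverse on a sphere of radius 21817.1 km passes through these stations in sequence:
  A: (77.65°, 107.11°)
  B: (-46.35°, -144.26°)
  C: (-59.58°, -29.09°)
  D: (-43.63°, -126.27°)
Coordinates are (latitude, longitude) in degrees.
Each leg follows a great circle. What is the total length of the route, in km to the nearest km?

97954 km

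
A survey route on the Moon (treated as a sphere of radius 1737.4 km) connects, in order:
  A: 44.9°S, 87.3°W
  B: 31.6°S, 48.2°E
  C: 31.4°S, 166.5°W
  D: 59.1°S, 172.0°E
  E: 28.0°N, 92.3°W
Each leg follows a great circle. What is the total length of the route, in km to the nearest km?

10621 km

Leg A→B: central angle 1.6313 rad, distance 2834.2 km.
Leg B→C: central angle 1.9015 rad, distance 3303.6 km.
Leg C→D: central angle 0.5455 rad, distance 947.7 km.
Leg D→E: central angle 2.0352 rad, distance 3535.9 km.
Total: 2834.2 + 3303.6 + 947.7 + 3535.9 ≈ 10621 km.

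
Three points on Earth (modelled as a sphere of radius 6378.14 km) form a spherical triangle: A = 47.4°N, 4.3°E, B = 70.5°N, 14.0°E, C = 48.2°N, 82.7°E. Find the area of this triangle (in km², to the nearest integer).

Side lengths (central angles): a = 0.6705, b = 0.8770, c = 0.4113 rad; semiperimeter s = 0.9794.
By l'Huilier's theorem, tan(E/4) = √[tan(s/2) tan((s−a)/2) tan((s−b)/2) tan((s−c)/2)], giving spherical excess E = 0.1409 rad.
Area = E·R² = 0.1409 × (6378.14)² ≈ 5730998 km².

5730998 km²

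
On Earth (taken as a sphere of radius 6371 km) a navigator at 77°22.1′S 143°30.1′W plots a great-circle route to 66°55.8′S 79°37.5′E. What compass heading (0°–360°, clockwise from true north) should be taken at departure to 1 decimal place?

209.2°

With φ₁ = -1.3503, φ₂ = -1.1681, Δλ = -2.3889 rad, the forward-azimuth formula gives
θ = atan2( sin Δλ cos φ₂ , cos φ₁ sin φ₂ − sin φ₁ cos φ₂ cos Δλ ) = atan2(-0.2679, -0.4803) = -150.85°.
Adding 360° brings this into [0°, 360°): 209.2°.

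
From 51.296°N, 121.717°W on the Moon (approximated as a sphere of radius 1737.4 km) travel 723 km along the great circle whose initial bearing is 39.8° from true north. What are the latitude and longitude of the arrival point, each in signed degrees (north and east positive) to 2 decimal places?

65.23°, -83.58°

Angular distance δ = d/R = 723/1737.4 = 0.41614 rad; initial bearing θ = 0.6946 rad.
sin φ₂ = sin φ₁ cos δ + cos φ₁ sin δ cos θ = (0.7804)(0.9147) + (0.6253)(0.4042)(0.7683) = 0.9080, so φ₂ = 65.23°.
Δλ = atan2(sin θ sin δ cos φ₁, cos δ − sin φ₁ sin φ₂) = atan2(0.1618, 0.2061) = 38.136°.
λ₂ = -121.717° + 38.136° = -83.58°.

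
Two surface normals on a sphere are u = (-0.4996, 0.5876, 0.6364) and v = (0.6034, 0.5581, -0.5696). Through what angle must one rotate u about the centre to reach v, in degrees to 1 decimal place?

u·v = -0.3360; |u| = 0.9999, |v| = 1.0000.
cos θ = (u·v)/(|u||v|) = -0.3360, so θ = 109.6°.

109.6°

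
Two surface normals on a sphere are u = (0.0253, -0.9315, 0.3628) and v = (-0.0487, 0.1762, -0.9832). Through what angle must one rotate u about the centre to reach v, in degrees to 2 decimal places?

u·v = -0.5221; |u| = 1.0000, |v| = 1.0001.
cos θ = (u·v)/(|u||v|) = -0.5221, so θ = 121.47°.

121.47°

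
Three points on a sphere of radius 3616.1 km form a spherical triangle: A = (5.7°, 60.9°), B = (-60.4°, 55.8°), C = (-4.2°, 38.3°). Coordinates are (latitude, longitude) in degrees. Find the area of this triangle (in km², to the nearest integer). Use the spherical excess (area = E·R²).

3138195 km²

Side lengths (central angles): a = 1.0081, b = 0.4301, c = 1.1558 rad; semiperimeter s = 1.2970.
By l'Huilier's theorem, tan(E/4) = √[tan(s/2) tan((s−a)/2) tan((s−b)/2) tan((s−c)/2)], giving spherical excess E = 0.2400 rad.
Area = E·R² = 0.2400 × (3616.1)² ≈ 3138195 km².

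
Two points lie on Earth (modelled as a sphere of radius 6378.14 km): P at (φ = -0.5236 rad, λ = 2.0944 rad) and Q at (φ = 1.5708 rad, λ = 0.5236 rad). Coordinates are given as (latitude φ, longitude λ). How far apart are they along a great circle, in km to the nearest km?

In radians: φ₁ = -0.5236, φ₂ = 1.5708, Δλ = -90.000° = -1.5708 rad.
Haversine: a = sin²(Δφ/2) + cos φ₁ cos φ₂ sin²(Δλ/2) = 0.7500 + (0.8660)(-0.0000)(0.5000) = 0.75000.
Central angle c = 2·arcsin(√a) = 2.09440 rad.
Distance = R·c = 6378.14 × 2.0944 ≈ 13358 km.

13358 km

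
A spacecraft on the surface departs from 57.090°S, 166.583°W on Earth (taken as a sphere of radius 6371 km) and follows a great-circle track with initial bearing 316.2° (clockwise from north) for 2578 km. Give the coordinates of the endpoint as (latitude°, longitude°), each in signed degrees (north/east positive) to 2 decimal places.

Angular distance δ = d/R = 2578/6371 = 0.40465 rad; initial bearing θ = 5.5187 rad.
sin φ₂ = sin φ₁ cos δ + cos φ₁ sin δ cos θ = (-0.8395)(0.9192) + (0.5433)(0.3937)(0.7218) = -0.6173, so φ₂ = -38.12°.
Δλ = atan2(sin θ sin δ cos φ₁, cos δ − sin φ₁ sin φ₂) = atan2(-0.1481, 0.4010) = -20.266°.
λ₂ = -166.583° − 20.266° = -186.85° → 173.15° after wrapping to (−180°, 180°].

-38.12°, 173.15°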